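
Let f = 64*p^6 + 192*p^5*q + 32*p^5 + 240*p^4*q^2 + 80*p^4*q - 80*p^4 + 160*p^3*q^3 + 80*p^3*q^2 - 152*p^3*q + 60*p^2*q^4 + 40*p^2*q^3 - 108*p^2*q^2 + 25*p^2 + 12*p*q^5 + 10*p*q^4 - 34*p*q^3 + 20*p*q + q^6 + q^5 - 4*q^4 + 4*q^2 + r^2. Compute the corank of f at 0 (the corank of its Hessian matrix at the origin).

1

Hessian at 0 has rank 2.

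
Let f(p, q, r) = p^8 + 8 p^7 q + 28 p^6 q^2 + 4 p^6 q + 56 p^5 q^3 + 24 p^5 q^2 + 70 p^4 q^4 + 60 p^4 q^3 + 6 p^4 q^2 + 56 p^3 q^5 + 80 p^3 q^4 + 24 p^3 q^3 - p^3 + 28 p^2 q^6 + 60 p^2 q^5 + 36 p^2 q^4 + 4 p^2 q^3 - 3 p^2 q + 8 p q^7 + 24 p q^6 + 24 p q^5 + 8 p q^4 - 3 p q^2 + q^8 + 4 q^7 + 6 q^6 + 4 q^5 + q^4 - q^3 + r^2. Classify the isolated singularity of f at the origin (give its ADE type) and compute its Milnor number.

The Hessian of f at 0 has rank 1. Corank 2; j^3 = -(p + q)^3 is a perfect cube, so E-series; the 4-jet and mu = 6 give E_6.

Type E6, Milnor number mu = 6.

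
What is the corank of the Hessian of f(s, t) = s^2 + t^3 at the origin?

1

Hessian at 0 has rank 1.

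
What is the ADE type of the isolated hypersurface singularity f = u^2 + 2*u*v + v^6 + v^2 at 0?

A_{5}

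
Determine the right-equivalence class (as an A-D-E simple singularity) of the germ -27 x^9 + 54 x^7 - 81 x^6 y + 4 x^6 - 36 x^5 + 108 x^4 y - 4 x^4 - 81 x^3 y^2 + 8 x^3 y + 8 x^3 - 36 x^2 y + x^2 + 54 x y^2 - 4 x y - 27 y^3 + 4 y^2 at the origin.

A2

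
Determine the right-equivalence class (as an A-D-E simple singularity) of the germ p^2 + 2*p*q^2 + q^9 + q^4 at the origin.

A8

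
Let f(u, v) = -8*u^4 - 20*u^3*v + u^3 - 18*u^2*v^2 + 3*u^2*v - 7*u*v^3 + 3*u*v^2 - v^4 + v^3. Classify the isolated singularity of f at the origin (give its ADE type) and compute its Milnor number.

Type E_{7}, Milnor number mu = 7.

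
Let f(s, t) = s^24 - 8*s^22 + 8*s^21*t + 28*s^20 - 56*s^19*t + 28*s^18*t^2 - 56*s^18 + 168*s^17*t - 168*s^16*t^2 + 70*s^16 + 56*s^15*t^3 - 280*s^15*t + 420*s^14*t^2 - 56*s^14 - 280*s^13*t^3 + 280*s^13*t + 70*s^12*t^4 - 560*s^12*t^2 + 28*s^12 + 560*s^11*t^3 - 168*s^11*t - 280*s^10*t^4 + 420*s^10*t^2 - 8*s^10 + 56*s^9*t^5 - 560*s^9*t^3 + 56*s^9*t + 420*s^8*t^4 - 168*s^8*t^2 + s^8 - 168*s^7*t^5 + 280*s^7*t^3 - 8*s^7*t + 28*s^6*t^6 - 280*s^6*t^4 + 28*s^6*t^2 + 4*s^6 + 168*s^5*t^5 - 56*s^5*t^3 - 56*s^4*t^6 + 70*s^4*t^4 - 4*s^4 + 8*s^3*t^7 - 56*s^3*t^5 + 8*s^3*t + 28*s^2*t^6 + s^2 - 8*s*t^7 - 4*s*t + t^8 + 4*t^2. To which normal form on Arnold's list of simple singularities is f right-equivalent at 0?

A7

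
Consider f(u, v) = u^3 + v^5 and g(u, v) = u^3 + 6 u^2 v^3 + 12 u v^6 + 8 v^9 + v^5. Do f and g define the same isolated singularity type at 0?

Yes.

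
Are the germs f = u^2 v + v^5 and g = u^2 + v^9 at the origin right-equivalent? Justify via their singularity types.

The Hessian of f at 0 is [[0, 0], [0, 0]] with rank 0, so corank 2. A Groebner basis of the Jacobian ideal J(f) in C{u,v} is {u^2/5 + v^4, u^3, u*v}; counting standard monomials gives mu = 6. Corank 2; j^3 = u^2*v has shape L^2 M (L != M), so D-series; mu = 6 gives D_6. The Hessian of g at 0 is [[2, 0], [0, 0]] with rank 1, so corank 1. A Groebner basis of the Jacobian ideal J(g) in C{u,v} is {v^8, u}; counting standard monomials gives mu = 8. Corank 1: A-series; mu = 8 gives A_8. f is D_6 but g is A_8, hence not right-equivalent.

No.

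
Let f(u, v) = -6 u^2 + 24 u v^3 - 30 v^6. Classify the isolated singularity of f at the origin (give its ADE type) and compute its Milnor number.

The Hessian of f at 0 is [[-12, 0], [0, 0]] with rank 1, so corank 1. A Groebner basis of the Jacobian ideal J(f) in C{u,v} is {u*v^2, -u/2 + v^3, u^2}; counting standard monomials gives mu = 5. Corank 1: A-series; mu = 5 gives A_5.

Type A_{5}, Milnor number mu = 5.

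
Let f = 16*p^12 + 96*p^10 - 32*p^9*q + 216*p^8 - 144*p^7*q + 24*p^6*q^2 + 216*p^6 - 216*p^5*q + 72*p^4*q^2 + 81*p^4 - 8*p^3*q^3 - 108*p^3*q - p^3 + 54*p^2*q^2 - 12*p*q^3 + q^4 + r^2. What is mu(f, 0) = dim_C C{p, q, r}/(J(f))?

The Hessian of f at 0 has rank 1. Corank 2; j^3 = -p^3 is a perfect cube, so E-series; the 4-jet and mu = 6 give E_6.

6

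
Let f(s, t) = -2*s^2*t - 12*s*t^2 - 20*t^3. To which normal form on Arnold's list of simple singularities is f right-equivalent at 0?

D_4

The Hessian of f at 0 has rank 0. Corank 2; j^3 = -2*t*(s^2 + 6*s*t + 10*t^2) splits into three distinct lines over C (the quadratic factor has nonzero discriminant), so D_4.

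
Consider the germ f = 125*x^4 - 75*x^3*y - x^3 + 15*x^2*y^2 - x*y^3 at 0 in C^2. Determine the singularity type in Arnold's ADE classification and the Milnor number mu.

Type E_7, Milnor number mu = 7.

The Hessian of f at 0 is [[0, 0], [0, 0]] with rank 0, so corank 2. A Groebner basis of the Jacobian ideal J(f) in C{x,y} is {3*x^2/25 + y^4 + y^3/25, x^3, x^2*y - x^2/25 - y^3/75, -2*x^2/5 + x*y^2 - 2*y^3/15}; counting standard monomials gives mu = 7. Corank 2; j^3 = -x^3 is a perfect cube, so E-series; the 4-jet and mu = 7 give E_7.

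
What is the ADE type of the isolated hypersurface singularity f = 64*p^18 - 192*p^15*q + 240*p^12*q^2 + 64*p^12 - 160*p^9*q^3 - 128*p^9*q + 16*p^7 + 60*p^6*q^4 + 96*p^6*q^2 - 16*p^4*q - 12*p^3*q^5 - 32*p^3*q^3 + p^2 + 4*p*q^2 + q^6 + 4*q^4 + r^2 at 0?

The Hessian of f at 0 has rank 2. Corank 1: A-series; mu = 5 gives A_5.

A5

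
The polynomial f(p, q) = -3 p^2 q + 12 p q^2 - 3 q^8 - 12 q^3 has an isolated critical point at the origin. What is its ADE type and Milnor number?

Type D9, Milnor number mu = 9.

The Hessian of f at 0 is [[0, 0], [0, 0]] with rank 0, so corank 2. A Groebner basis of the Jacobian ideal J(f) in C{p,q} is {p^2/8 + q^7 - q^2/2, p^3 - 8*q^3, p*q - 2*q^2}; counting standard monomials gives mu = 9. Corank 2; j^3 = -3*q*(p - 2*q)^2 has shape L^2 M (L != M), so D-series; mu = 9 gives D_9.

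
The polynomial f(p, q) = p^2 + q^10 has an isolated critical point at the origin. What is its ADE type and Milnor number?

Type A_9, Milnor number mu = 9.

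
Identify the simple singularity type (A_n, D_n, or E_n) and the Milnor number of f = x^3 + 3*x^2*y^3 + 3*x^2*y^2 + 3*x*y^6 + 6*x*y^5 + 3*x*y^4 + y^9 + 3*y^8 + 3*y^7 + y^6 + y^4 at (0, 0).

The Hessian of f at 0 has rank 0. Corank 2; j^3 = x^3 is a perfect cube, so E-series; the 4-jet and mu = 6 give E_6.

Type E_{6}, Milnor number mu = 6.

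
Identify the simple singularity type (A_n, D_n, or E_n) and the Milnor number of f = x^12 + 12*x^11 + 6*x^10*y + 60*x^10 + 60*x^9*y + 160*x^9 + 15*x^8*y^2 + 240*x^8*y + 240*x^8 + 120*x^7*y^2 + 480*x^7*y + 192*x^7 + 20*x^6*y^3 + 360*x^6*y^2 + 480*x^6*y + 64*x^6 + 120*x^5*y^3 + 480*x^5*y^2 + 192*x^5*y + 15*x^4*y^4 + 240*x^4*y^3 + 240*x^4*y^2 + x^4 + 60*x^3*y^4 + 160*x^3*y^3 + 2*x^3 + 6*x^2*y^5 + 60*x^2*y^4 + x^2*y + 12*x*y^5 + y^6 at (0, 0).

Type D_{7}, Milnor number mu = 7.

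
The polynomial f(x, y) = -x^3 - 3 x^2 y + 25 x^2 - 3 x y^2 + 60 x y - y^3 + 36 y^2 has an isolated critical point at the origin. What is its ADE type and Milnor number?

The Hessian of f at 0 has rank 1. Corank 1: A-series; mu = 2 gives A_2.

Type A2, Milnor number mu = 2.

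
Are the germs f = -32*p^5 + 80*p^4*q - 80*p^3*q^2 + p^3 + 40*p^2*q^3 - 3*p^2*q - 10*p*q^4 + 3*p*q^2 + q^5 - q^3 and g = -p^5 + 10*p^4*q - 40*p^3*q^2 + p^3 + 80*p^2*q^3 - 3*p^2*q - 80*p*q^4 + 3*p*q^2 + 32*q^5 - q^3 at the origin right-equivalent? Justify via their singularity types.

The Hessian of f at 0 has rank 0. Corank 2; j^3 = (p - q)^3 is a perfect cube, so E-series; the 5-jet and mu = 8 give E_8. The Hessian of g at 0 has rank 0. Corank 2; j^3 = (p - q)^3 is a perfect cube, so E-series; the 5-jet and mu = 8 give E_8. Both have type E_8, hence right-equivalent.

Yes.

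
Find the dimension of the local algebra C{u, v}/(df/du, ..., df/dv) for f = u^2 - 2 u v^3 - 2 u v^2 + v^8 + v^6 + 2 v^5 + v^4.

7

The Hessian of f at 0 has rank 1. Corank 1: A-series; mu = 7 gives A_7.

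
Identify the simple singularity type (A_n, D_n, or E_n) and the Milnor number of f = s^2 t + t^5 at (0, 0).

The Hessian of f at 0 is [[0, 0], [0, 0]] with rank 0, so corank 2. A Groebner basis of the Jacobian ideal J(f) in C{s,t} is {s^2/5 + t^4, s^3, s*t}; counting standard monomials gives mu = 6. Corank 2; j^3 = s^2*t has shape L^2 M (L != M), so D-series; mu = 6 gives D_6.

Type D6, Milnor number mu = 6.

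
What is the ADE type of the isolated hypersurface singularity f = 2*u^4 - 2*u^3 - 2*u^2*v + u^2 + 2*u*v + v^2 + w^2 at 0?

A_{3}

The Hessian of f at 0 has rank 2. Corank 1: A-series; mu = 3 gives A_3.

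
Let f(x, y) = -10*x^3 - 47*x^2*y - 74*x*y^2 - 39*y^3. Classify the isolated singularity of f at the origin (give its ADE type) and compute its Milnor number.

Type D_{4}, Milnor number mu = 4.

The Hessian of f at 0 is [[0, 0], [0, 0]] with rank 0, so corank 2. A Groebner basis of the Jacobian ideal J(f) in C{x,y} is {y^3, x^2 - 23*y^2/11, x*y + 16*y^2/11}; counting standard monomials gives mu = 4. Corank 2; j^3 = -(2*x + 3*y)*(5*x^2 + 16*x*y + 13*y^2) splits into three distinct lines over C (the quadratic factor has nonzero discriminant), so D_4.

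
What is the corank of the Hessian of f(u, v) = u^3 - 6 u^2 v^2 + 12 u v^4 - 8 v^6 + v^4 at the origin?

2

Hessian at 0 has rank 0.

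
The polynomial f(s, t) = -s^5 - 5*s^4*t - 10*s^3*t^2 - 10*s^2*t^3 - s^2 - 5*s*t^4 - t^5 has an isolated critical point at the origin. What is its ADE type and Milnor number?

The Hessian of f at 0 has rank 1. Corank 1: A-series; mu = 4 gives A_4.

Type A4, Milnor number mu = 4.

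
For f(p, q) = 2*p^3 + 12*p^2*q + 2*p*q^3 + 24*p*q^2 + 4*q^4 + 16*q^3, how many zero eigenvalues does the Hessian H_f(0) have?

Hessian at 0 has rank 0.

2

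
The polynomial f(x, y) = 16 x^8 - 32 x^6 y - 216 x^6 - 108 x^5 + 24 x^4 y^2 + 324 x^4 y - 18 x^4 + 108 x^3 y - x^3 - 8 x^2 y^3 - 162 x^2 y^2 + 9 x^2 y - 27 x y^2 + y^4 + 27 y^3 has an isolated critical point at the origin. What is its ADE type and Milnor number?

Type E_{6}, Milnor number mu = 6.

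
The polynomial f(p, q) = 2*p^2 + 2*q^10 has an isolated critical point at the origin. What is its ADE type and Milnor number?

The Hessian of f at 0 is [[4, 0], [0, 0]] with rank 1, so corank 1. A Groebner basis of the Jacobian ideal J(f) in C{p,q} is {q^9, p}; counting standard monomials gives mu = 9. Corank 1: A-series; mu = 9 gives A_9.

Type A_9, Milnor number mu = 9.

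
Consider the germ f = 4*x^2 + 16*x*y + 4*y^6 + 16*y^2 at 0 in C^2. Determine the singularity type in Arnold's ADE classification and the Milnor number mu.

The Hessian of f at 0 is [[8, 16], [16, 32]] with rank 1, so corank 1. A Groebner basis of the Jacobian ideal J(f) in C{x,y} is {y^5, x + 2*y}; counting standard monomials gives mu = 5. Corank 1: A-series; mu = 5 gives A_5.

Type A5, Milnor number mu = 5.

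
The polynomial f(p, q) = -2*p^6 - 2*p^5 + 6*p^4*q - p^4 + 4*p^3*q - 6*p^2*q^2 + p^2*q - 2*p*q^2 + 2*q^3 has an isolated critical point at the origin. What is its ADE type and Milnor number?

The Hessian of f at 0 has rank 0. Corank 2; j^3 = q*(p^2 - 2*p*q + 2*q^2) splits into three distinct lines over C (the quadratic factor has nonzero discriminant), so D_4.

Type D_4, Milnor number mu = 4.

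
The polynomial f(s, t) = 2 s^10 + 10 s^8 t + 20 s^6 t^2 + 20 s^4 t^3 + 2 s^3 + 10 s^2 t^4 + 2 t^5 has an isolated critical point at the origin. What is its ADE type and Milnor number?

Type E_8, Milnor number mu = 8.

The Hessian of f at 0 has rank 0. Corank 2; j^3 = 2*s^3 is a perfect cube, so E-series; the 5-jet and mu = 8 give E_8.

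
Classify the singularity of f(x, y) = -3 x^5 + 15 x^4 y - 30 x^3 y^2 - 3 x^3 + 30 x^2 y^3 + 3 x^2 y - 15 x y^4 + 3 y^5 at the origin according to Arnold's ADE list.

The Hessian of f at 0 has rank 0. Corank 2; j^3 = -3*x^2*(x - y) has shape L^2 M (L != M), so D-series; mu = 6 gives D_6.

D_{6}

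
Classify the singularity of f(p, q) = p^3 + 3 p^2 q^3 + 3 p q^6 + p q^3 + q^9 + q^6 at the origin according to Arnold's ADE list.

The Hessian of f at 0 has rank 0. Corank 2; j^3 = p^3 is a perfect cube, so E-series; the 4-jet and mu = 7 give E_7.

E7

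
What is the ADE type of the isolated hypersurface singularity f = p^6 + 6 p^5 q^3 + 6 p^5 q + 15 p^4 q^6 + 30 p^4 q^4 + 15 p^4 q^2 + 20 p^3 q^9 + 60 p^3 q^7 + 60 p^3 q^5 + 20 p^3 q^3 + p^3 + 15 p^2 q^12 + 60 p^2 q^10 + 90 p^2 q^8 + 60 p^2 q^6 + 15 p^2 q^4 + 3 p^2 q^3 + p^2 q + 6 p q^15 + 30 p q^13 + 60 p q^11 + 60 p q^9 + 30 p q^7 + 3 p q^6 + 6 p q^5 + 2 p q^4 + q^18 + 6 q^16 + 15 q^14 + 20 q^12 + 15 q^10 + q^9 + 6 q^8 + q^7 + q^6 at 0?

The Hessian of f at 0 has rank 0. Corank 2; j^3 = p^2*(p + q) has shape L^2 M (L != M), so D-series; mu = 7 gives D_7.

D_{7}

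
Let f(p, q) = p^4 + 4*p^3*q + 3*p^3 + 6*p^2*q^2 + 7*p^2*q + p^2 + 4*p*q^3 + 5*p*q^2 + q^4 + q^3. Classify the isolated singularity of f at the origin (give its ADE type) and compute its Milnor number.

The Hessian of f at 0 has rank 1. Corank 1: A-series; mu = 2 gives A_2.

Type A2, Milnor number mu = 2.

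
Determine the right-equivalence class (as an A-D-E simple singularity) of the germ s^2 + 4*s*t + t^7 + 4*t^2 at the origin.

A_{6}

The Hessian of f at 0 has rank 1. Corank 1: A-series; mu = 6 gives A_6.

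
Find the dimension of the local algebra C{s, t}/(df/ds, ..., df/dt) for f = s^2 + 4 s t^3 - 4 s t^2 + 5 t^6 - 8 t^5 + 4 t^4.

5

The Hessian of f at 0 has rank 1. Corank 1: A-series; mu = 5 gives A_5.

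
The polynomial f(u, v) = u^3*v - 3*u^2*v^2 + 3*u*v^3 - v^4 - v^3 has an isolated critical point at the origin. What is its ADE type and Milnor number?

The Hessian of f at 0 is [[0, 0], [0, 0]] with rank 0, so corank 2. A Groebner basis of the Jacobian ideal J(f) in C{u,v} is {u^3 - 3*u*v^2 - 3*v^2, u^2*v - 2*u*v^2, v^3}; counting standard monomials gives mu = 7. Corank 2; j^3 = -v^3 is a perfect cube, so E-series; the 4-jet and mu = 7 give E_7.

Type E_7, Milnor number mu = 7.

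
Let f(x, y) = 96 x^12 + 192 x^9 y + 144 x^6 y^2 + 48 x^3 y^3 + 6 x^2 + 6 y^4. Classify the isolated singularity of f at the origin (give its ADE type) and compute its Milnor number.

Type A3, Milnor number mu = 3.

The Hessian of f at 0 is [[12, 0], [0, 0]] with rank 1, so corank 1. A Groebner basis of the Jacobian ideal J(f) in C{x,y} is {y^3, x}; counting standard monomials gives mu = 3. Corank 1: A-series; mu = 3 gives A_3.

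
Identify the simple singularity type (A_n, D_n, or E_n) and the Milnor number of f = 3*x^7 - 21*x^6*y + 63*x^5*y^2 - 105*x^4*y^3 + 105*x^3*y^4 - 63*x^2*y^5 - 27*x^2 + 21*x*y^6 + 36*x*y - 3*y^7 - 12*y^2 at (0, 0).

Type A_{6}, Milnor number mu = 6.

The Hessian of f at 0 has rank 1. Corank 1: A-series; mu = 6 gives A_6.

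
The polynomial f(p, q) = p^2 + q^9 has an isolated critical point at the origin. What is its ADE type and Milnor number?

Type A8, Milnor number mu = 8.

The Hessian of f at 0 has rank 1. Corank 1: A-series; mu = 8 gives A_8.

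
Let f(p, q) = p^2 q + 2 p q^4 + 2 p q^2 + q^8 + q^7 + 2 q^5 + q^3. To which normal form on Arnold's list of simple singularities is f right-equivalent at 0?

D_9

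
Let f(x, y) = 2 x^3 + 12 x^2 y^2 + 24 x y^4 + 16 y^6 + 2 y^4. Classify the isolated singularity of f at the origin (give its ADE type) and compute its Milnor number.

Type E_{6}, Milnor number mu = 6.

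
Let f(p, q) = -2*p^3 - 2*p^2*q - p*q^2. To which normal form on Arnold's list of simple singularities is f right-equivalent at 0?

D_4

The Hessian of f at 0 is [[0, 0], [0, 0]] with rank 0, so corank 2. A Groebner basis of the Jacobian ideal J(f) in C{p,q} is {q^3, p^2 + q^2/2, p*q - q^2/2}; counting standard monomials gives mu = 4. Corank 2; j^3 = -p*(2*p^2 + 2*p*q + q^2) splits into three distinct lines over C (the quadratic factor has nonzero discriminant), so D_4.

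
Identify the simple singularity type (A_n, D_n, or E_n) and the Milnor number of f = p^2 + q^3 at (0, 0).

Type A2, Milnor number mu = 2.

The Hessian of f at 0 has rank 1. Corank 1: A-series; mu = 2 gives A_2.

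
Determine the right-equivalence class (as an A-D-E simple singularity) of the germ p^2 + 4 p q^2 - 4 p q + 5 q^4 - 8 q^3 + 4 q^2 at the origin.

A3

The Hessian of f at 0 has rank 1. Corank 1: A-series; mu = 3 gives A_3.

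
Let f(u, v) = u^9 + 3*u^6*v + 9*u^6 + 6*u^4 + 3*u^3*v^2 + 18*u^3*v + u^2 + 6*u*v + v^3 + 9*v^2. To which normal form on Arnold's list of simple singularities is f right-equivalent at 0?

A_{2}

The Hessian of f at 0 is [[2, 6], [6, 18]] with rank 1, so corank 1. A Groebner basis of the Jacobian ideal J(f) in C{u,v} is {v^2, u + 3*v}; counting standard monomials gives mu = 2. Corank 1: A-series; mu = 2 gives A_2.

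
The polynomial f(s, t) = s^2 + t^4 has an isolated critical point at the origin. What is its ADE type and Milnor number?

Type A_{3}, Milnor number mu = 3.

The Hessian of f at 0 has rank 1. Corank 1: A-series; mu = 3 gives A_3.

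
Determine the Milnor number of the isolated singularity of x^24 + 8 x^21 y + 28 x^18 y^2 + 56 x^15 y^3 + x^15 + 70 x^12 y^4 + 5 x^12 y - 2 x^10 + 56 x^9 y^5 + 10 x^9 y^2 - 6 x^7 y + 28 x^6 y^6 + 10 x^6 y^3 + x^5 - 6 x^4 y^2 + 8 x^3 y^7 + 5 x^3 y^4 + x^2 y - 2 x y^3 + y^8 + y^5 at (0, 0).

9

The Hessian of f at 0 is [[0, 0], [0, 0]] with rank 0, so corank 2. A Groebner basis of the Jacobian ideal J(f) in C{x,y} is {x^4, x^3*y + x^2/8 - x*y^2/8, -x^3 + x^2*y^2, -x*y + y^3}; counting standard monomials gives mu = 9. Corank 2; j^3 = x^2*y has shape L^2 M (L != M), so D-series; mu = 9 gives D_9.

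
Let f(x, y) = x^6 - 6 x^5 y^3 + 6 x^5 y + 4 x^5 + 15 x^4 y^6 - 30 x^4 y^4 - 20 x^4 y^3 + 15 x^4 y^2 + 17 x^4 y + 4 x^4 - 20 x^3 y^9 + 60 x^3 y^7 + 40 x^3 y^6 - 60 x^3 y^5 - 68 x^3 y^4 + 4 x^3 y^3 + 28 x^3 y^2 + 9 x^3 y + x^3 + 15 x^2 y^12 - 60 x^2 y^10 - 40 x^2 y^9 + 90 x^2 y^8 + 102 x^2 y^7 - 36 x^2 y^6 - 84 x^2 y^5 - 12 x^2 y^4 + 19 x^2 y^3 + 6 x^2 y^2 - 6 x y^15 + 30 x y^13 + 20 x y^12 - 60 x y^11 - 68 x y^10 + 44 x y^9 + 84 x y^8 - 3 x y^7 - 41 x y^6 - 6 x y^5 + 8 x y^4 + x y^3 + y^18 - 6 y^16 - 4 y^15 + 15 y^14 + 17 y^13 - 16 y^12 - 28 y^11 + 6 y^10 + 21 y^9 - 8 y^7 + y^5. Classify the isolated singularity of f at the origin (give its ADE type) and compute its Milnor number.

The Hessian of f at 0 is [[0, 0], [0, 0]] with rank 0, so corank 2. A Groebner basis of the Jacobian ideal J(f) in C{x,y} is {-3*x^2/5 + y^4 - y^3/5, x^3, x^2*y + x^2/5 + y^3/15, x^2/5 + x*y^2 + y^3/15}; counting standard monomials gives mu = 7. Corank 2; j^3 = x^3 is a perfect cube, so E-series; the 4-jet and mu = 7 give E_7.

Type E_{7}, Milnor number mu = 7.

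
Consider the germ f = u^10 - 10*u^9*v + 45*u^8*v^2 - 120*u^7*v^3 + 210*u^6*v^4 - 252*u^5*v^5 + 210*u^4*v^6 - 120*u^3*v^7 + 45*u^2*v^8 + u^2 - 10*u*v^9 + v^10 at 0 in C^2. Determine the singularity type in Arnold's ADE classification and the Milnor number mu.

The Hessian of f at 0 has rank 1. Corank 1: A-series; mu = 9 gives A_9.

Type A_{9}, Milnor number mu = 9.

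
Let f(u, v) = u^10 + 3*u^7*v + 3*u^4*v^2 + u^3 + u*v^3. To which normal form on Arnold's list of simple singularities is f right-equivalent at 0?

E_{7}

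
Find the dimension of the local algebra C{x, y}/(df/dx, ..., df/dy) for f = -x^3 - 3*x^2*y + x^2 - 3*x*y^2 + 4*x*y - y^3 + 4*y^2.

2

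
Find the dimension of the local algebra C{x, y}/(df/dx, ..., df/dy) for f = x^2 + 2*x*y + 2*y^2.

The Hessian of f at 0 has rank 2. Corank 0: nondegenerate Morse point, so A_1.

1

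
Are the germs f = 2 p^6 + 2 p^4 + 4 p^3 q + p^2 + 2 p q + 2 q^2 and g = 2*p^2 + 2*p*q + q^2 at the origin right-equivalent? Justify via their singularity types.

Yes.

The Hessian of f at 0 has rank 2. Corank 0: nondegenerate Morse point, so A_1. The Hessian of g at 0 has rank 2. Corank 0: nondegenerate Morse point, so A_1. Both have type A_1, hence right-equivalent.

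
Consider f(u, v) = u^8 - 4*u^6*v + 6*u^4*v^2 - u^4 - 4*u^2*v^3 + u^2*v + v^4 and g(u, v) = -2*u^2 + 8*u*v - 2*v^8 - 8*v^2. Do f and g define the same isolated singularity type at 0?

The Hessian of f at 0 is [[0, 0], [0, 0]] with rank 0, so corank 2. A Groebner basis of the Jacobian ideal J(f) in C{u,v} is {u^3, u^2/4 + v^3, u*v}; counting standard monomials gives mu = 5. Corank 2; j^3 = u^2*v has shape L^2 M (L != M), so D-series; mu = 5 gives D_5. The Hessian of g at 0 is [[-4, 8], [8, -16]] with rank 1, so corank 1. A Groebner basis of the Jacobian ideal J(g) in C{u,v} is {v^7, u - 2*v}; counting standard monomials gives mu = 7. Corank 1: A-series; mu = 7 gives A_7. f is D_5 but g is A_7, hence not right-equivalent.

No.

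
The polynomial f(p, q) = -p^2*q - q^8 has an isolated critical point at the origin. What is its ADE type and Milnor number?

Type D9, Milnor number mu = 9.

The Hessian of f at 0 has rank 0. Corank 2; j^3 = -p^2*q has shape L^2 M (L != M), so D-series; mu = 9 gives D_9.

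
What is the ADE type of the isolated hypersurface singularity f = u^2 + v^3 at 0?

The Hessian of f at 0 is [[2, 0], [0, 0]] with rank 1, so corank 1. A Groebner basis of the Jacobian ideal J(f) in C{u,v} is {v^2, u}; counting standard monomials gives mu = 2. Corank 1: A-series; mu = 2 gives A_2.

A2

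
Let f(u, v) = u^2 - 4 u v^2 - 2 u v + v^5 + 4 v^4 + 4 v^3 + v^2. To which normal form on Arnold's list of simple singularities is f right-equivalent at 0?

A_4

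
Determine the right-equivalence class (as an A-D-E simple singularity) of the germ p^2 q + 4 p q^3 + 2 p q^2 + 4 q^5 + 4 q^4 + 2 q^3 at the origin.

D4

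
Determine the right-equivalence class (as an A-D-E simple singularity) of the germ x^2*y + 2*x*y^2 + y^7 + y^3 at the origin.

D_{8}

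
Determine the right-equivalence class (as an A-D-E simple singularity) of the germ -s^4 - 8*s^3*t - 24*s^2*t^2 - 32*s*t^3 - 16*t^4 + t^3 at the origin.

The Hessian of f at 0 has rank 0. Corank 2; j^3 = t^3 is a perfect cube, so E-series; the 4-jet and mu = 6 give E_6.

E6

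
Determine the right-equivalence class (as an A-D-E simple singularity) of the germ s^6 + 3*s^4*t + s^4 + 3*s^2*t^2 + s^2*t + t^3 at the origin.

D_4

The Hessian of f at 0 is [[0, 0], [0, 0]] with rank 0, so corank 2. A Groebner basis of the Jacobian ideal J(f) in C{s,t} is {t^3, s^2 + 3*t^2, s*t}; counting standard monomials gives mu = 4. Corank 2; j^3 = t*(s^2 + t^2) splits into three distinct lines over C (the quadratic factor has nonzero discriminant), so D_4.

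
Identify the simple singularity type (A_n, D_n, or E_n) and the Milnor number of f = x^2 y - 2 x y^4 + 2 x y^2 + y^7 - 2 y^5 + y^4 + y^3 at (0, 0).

Type D_5, Milnor number mu = 5.

The Hessian of f at 0 has rank 0. Corank 2; j^3 = y*(x + y)^2 has shape L^2 M (L != M), so D-series; mu = 5 gives D_5.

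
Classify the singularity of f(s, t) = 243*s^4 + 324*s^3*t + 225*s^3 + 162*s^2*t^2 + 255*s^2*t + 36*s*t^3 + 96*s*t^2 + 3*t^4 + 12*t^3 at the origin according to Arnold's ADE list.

The Hessian of f at 0 is [[0, 0], [0, 0]] with rank 0, so corank 2. A Groebner basis of the Jacobian ideal J(f) in C{s,t} is {s*t^2 + 125*s*t/6 + 25*t^2/3, -625*s*t/12 + t^3 - 125*t^2/6, s^2 + 11*s*t/15 + 2*t^2/15}; counting standard monomials gives mu = 5. Corank 2; j^3 = 3*(3*s + t)*(5*s + 2*t)^2 has shape L^2 M (L != M), so D-series; mu = 5 gives D_5.

D_{5}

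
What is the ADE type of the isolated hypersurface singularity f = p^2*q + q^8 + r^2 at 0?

The Hessian of f at 0 has rank 1. Corank 2; j^3 = p^2*q has shape L^2 M (L != M), so D-series; mu = 9 gives D_9.

D9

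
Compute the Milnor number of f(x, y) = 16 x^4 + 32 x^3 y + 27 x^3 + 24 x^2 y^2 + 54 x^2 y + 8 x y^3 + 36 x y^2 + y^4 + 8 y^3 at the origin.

6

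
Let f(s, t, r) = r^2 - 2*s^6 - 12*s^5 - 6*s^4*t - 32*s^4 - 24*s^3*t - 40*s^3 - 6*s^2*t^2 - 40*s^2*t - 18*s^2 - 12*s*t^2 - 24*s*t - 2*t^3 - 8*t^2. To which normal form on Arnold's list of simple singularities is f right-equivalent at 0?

A_{2}

The Hessian of f at 0 has rank 2. Corank 1: A-series; mu = 2 gives A_2.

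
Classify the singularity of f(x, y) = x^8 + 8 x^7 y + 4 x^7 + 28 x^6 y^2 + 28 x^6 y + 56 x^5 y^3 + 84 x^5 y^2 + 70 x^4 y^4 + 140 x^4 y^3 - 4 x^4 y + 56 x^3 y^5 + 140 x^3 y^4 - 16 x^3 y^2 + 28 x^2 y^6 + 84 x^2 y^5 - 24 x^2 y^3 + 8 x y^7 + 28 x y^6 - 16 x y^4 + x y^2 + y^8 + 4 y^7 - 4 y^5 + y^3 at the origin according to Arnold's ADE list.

D_9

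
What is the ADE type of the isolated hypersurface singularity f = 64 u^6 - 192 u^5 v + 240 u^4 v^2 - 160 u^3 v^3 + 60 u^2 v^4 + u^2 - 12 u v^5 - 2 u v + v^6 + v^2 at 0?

The Hessian of f at 0 is [[2, -2], [-2, 2]] with rank 1, so corank 1. A Groebner basis of the Jacobian ideal J(f) in C{u,v} is {v^5, u - v}; counting standard monomials gives mu = 5. Corank 1: A-series; mu = 5 gives A_5.

A5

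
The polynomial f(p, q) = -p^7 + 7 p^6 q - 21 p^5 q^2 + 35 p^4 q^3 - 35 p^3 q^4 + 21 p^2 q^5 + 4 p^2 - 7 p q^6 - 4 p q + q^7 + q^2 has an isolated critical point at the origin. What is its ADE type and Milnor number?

Type A_{6}, Milnor number mu = 6.

The Hessian of f at 0 is [[8, -4], [-4, 2]] with rank 1, so corank 1. A Groebner basis of the Jacobian ideal J(f) in C{p,q} is {q^6, p - q/2}; counting standard monomials gives mu = 6. Corank 1: A-series; mu = 6 gives A_6.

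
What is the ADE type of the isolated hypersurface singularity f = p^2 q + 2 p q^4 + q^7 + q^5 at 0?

The Hessian of f at 0 has rank 0. Corank 2; j^3 = p^2*q has shape L^2 M (L != M), so D-series; mu = 6 gives D_6.

D6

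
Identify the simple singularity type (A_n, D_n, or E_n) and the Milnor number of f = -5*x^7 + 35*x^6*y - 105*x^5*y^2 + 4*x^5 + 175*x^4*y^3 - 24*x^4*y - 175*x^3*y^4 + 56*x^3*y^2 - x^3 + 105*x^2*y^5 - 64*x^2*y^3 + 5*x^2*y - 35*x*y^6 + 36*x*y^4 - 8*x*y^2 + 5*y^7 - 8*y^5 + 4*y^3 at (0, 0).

The Hessian of f at 0 is [[0, 0], [0, 0]] with rank 0, so corank 2. A Groebner basis of the Jacobian ideal J(f) in C{x,y} is {-17*x^2/3 + x*y^3 + 65*x*y/3 - 62*y^2/3, -19*x^2/6 + 73*x*y/6 + y^4 - 35*y^2/3, x^3 - 12*x*y^2 + 16*y^3, x^2*y - 4*x*y^2 + 4*y^3}; counting standard monomials gives mu = 8. Corank 2; j^3 = -(x - 2*y)^2*(x - y) has shape L^2 M (L != M), so D-series; mu = 8 gives D_8.

Type D_8, Milnor number mu = 8.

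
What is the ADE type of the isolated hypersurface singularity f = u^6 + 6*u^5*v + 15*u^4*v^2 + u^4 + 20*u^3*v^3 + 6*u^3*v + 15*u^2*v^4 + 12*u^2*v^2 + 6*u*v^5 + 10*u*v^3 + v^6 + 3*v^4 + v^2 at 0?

The Hessian of f at 0 is [[0, 0], [0, 2]] with rank 1, so corank 1. A Groebner basis of the Jacobian ideal J(f) in C{u,v} is {u^3, v}; counting standard monomials gives mu = 3. Corank 1: A-series; mu = 3 gives A_3.

A3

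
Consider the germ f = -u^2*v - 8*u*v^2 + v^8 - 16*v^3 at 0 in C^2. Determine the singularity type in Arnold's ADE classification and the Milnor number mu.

Type D9, Milnor number mu = 9.

The Hessian of f at 0 is [[0, 0], [0, 0]] with rank 0, so corank 2. A Groebner basis of the Jacobian ideal J(f) in C{u,v} is {-u^2/8 + v^7 + 2*v^2, u^3 + 64*v^3, u*v + 4*v^2}; counting standard monomials gives mu = 9. Corank 2; j^3 = -v*(u + 4*v)^2 has shape L^2 M (L != M), so D-series; mu = 9 gives D_9.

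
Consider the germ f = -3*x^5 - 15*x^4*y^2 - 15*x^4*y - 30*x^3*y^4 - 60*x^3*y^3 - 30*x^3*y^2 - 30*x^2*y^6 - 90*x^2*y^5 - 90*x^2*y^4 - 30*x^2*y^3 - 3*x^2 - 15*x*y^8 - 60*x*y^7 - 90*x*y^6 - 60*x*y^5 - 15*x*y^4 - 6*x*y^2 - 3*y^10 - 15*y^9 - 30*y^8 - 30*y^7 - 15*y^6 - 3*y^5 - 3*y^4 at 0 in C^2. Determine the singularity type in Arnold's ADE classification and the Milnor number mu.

The Hessian of f at 0 has rank 1. Corank 1: A-series; mu = 4 gives A_4.

Type A_{4}, Milnor number mu = 4.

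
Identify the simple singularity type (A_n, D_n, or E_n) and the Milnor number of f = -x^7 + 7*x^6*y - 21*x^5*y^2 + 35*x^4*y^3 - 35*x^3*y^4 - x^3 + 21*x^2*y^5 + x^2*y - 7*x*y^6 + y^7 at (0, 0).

Type D8, Milnor number mu = 8.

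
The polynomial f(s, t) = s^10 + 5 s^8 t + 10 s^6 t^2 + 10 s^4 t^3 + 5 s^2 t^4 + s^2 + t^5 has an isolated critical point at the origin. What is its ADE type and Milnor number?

Type A_4, Milnor number mu = 4.

The Hessian of f at 0 has rank 1. Corank 1: A-series; mu = 4 gives A_4.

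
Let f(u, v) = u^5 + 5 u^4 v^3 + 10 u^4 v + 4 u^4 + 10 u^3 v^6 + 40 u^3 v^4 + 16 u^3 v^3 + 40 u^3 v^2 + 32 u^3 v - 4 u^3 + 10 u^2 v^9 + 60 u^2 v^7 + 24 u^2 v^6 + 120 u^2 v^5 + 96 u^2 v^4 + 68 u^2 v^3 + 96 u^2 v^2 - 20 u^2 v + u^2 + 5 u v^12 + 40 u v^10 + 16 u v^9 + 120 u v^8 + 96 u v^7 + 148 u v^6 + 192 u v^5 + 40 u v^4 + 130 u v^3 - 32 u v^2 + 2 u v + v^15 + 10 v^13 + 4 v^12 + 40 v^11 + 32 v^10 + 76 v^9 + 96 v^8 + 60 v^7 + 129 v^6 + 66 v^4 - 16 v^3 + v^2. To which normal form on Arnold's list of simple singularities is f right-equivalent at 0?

A_4

The Hessian of f at 0 has rank 1. Corank 1: A-series; mu = 4 gives A_4.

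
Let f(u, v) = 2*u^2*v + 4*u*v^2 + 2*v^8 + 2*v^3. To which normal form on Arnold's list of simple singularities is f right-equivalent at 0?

The Hessian of f at 0 is [[0, 0], [0, 0]] with rank 0, so corank 2. A Groebner basis of the Jacobian ideal J(f) in C{u,v} is {u^2/8 + v^7 - v^2/8, u^3 + v^3, u*v + v^2}; counting standard monomials gives mu = 9. Corank 2; j^3 = 2*v*(u + v)^2 has shape L^2 M (L != M), so D-series; mu = 9 gives D_9.

D_9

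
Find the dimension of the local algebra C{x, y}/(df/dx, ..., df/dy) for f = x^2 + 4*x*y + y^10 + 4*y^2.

9

The Hessian of f at 0 is [[2, 4], [4, 8]] with rank 1, so corank 1. A Groebner basis of the Jacobian ideal J(f) in C{x,y} is {y^9, x + 2*y}; counting standard monomials gives mu = 9. Corank 1: A-series; mu = 9 gives A_9.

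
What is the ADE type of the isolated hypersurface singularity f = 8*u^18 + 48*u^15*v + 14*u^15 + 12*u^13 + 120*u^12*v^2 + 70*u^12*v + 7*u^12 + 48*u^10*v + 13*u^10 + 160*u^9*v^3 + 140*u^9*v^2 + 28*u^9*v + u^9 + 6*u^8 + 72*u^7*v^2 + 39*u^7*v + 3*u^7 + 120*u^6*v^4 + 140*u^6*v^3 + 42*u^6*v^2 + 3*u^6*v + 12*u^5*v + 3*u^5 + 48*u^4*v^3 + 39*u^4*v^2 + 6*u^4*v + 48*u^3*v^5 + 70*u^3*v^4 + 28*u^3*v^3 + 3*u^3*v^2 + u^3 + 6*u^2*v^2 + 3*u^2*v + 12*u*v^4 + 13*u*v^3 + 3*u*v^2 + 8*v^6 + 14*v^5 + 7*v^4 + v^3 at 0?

E7

The Hessian of f at 0 has rank 0. Corank 2; j^3 = (u + v)^3 is a perfect cube, so E-series; the 4-jet and mu = 7 give E_7.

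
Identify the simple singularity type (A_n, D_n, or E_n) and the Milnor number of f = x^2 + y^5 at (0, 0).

The Hessian of f at 0 is [[2, 0], [0, 0]] with rank 1, so corank 1. A Groebner basis of the Jacobian ideal J(f) in C{x,y} is {y^4, x}; counting standard monomials gives mu = 4. Corank 1: A-series; mu = 4 gives A_4.

Type A_4, Milnor number mu = 4.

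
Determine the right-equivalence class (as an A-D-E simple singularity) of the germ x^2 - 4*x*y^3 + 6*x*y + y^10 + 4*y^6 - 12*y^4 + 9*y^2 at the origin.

The Hessian of f at 0 has rank 1. Corank 1: A-series; mu = 9 gives A_9.

A9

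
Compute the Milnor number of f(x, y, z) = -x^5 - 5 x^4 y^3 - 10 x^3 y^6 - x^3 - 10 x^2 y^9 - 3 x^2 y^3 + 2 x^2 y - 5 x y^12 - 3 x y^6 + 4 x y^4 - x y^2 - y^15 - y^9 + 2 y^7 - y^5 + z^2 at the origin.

The Hessian of f at 0 has rank 1. Corank 2; j^3 = -x*(x - y)^2 has shape L^2 M (L != M), so D-series; mu = 6 gives D_6.

6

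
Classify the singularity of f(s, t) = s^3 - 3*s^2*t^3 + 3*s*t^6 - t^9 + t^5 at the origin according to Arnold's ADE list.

E8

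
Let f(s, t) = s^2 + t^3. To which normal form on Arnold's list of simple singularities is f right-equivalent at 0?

A_2

The Hessian of f at 0 has rank 1. Corank 1: A-series; mu = 2 gives A_2.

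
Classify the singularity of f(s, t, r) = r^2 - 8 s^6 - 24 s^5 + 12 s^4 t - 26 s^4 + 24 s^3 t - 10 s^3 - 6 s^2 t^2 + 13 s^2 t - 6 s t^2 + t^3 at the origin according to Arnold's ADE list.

D4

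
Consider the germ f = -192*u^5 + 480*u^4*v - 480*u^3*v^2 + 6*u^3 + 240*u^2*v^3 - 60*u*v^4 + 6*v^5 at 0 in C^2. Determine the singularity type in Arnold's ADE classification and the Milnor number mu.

Type E_{8}, Milnor number mu = 8.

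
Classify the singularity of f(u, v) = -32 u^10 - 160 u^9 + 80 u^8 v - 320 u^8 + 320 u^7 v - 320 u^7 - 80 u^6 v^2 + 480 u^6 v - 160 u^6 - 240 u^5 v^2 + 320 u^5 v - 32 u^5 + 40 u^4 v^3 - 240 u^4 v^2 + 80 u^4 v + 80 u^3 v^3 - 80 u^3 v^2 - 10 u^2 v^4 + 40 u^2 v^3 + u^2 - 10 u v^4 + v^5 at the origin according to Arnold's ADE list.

A_{4}

The Hessian of f at 0 is [[2, 0], [0, 0]] with rank 1, so corank 1. A Groebner basis of the Jacobian ideal J(f) in C{u,v} is {v^4, u}; counting standard monomials gives mu = 4. Corank 1: A-series; mu = 4 gives A_4.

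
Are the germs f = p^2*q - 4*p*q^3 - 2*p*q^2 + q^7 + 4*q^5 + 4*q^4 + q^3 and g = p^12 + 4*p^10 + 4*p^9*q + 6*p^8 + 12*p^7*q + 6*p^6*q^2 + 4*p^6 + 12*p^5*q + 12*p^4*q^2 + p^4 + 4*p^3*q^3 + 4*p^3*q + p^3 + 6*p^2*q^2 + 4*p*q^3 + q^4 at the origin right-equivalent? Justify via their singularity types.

No.

The Hessian of f at 0 is [[0, 0], [0, 0]] with rank 0, so corank 2. A Groebner basis of the Jacobian ideal J(f) in C{p,q} is {p^2*q^2 - p^2*q + 4*p^2/7 + 5*p*q^2/14 - 23*p*q/28 + q^2/4, p^3 - 3*p^2*q + 8*p^2/7 + 5*p*q^2/7 - 23*p*q/14 + q^2/2, -p*q/2 + q^3 + q^2/2}; counting standard monomials gives mu = 8. Corank 2; j^3 = q*(p - q)^2 has shape L^2 M (L != M), so D-series; mu = 8 gives D_8. The Hessian of g at 0 is [[0, 0], [0, 0]] with rank 0, so corank 2. A Groebner basis of the Jacobian ideal J(g) in C{p,q} is {q^4, p*q^2 + q^3/3, p^2}; counting standard monomials gives mu = 6. Corank 2; j^3 = p^3 is a perfect cube, so E-series; the 4-jet and mu = 6 give E_6. f is D_8 but g is E_6, hence not right-equivalent.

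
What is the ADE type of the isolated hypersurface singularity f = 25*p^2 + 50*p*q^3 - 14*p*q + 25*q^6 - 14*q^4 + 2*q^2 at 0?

A_1

The Hessian of f at 0 is [[50, -14], [-14, 4]] with rank 2, so corank 0. A Groebner basis of the Jacobian ideal J(f) in C{p,q} is {p, q}; counting standard monomials gives mu = 1. Corank 0: nondegenerate Morse point, so A_1.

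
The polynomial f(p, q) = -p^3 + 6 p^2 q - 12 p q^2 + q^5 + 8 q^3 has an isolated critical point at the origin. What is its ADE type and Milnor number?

Type E8, Milnor number mu = 8.

The Hessian of f at 0 has rank 0. Corank 2; j^3 = -(p - 2*q)^3 is a perfect cube, so E-series; the 5-jet and mu = 8 give E_8.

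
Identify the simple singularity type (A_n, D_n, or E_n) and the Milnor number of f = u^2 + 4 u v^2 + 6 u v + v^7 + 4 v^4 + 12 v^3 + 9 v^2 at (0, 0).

Type A_{6}, Milnor number mu = 6.

The Hessian of f at 0 has rank 1. Corank 1: A-series; mu = 6 gives A_6.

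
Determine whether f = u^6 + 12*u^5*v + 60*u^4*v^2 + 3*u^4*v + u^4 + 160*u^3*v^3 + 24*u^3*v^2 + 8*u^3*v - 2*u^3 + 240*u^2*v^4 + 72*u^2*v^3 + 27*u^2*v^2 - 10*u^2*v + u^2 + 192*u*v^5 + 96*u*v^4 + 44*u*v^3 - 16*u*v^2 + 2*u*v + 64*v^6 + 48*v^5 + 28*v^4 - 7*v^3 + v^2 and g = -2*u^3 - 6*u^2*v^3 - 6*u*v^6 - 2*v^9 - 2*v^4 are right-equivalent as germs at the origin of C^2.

The Hessian of f at 0 is [[2, 2], [2, 2]] with rank 1, so corank 1. A Groebner basis of the Jacobian ideal J(f) in C{u,v} is {v^2, u + v}; counting standard monomials gives mu = 2. Corank 1: A-series; mu = 2 gives A_2. The Hessian of g at 0 is [[0, 0], [0, 0]] with rank 0, so corank 2. A Groebner basis of the Jacobian ideal J(g) in C{u,v} is {v^3, u^2}; counting standard monomials gives mu = 6. Corank 2; j^3 = -2*u^3 is a perfect cube, so E-series; the 4-jet and mu = 6 give E_6. f is A_2 but g is E_6, hence not right-equivalent.

No.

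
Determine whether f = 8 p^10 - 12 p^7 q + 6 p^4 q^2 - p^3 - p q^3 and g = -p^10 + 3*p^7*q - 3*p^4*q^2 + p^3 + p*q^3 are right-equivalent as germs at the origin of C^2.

The Hessian of f at 0 has rank 0. Corank 2; j^3 = -p^3 is a perfect cube, so E-series; the 4-jet and mu = 7 give E_7. The Hessian of g at 0 has rank 0. Corank 2; j^3 = p^3 is a perfect cube, so E-series; the 4-jet and mu = 7 give E_7. Both have type E_7, hence right-equivalent.

Yes.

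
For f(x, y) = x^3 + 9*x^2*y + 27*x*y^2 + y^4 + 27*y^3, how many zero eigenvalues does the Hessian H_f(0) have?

Hessian at 0 has rank 0.

2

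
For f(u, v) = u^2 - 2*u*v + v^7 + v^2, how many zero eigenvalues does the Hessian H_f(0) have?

1

Hessian at 0 has rank 1.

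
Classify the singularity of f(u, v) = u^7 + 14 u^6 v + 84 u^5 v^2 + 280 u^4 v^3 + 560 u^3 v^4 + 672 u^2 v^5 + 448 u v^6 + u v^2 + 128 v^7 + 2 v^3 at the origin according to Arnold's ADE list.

D_8

The Hessian of f at 0 is [[0, 0], [0, 0]] with rank 0, so corank 2. A Groebner basis of the Jacobian ideal J(f) in C{u,v} is {u^6 + v^2/7, v^3, u*v + 2*v^2}; counting standard monomials gives mu = 8. Corank 2; j^3 = v^2*(u + 2*v) has shape L^2 M (L != M), so D-series; mu = 8 gives D_8.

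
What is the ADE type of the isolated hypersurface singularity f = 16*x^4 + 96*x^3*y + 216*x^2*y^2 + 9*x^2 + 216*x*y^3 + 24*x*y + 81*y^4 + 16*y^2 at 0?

A_3

The Hessian of f at 0 is [[18, 24], [24, 32]] with rank 1, so corank 1. A Groebner basis of the Jacobian ideal J(f) in C{x,y} is {y^3, x + 4*y/3}; counting standard monomials gives mu = 3. Corank 1: A-series; mu = 3 gives A_3.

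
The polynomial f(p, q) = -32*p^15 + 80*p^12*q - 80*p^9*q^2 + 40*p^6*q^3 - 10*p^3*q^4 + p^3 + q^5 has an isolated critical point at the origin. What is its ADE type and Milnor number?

Type E_{8}, Milnor number mu = 8.

The Hessian of f at 0 is [[0, 0], [0, 0]] with rank 0, so corank 2. A Groebner basis of the Jacobian ideal J(f) in C{p,q} is {q^4, p^2}; counting standard monomials gives mu = 8. Corank 2; j^3 = p^3 is a perfect cube, so E-series; the 5-jet and mu = 8 give E_8.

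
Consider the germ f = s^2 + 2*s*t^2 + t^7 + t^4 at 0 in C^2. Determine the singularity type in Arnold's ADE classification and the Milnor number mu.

The Hessian of f at 0 has rank 1. Corank 1: A-series; mu = 6 gives A_6.

Type A_6, Milnor number mu = 6.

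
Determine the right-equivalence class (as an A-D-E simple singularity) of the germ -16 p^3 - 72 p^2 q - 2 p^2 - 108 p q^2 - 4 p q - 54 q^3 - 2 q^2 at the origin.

A_2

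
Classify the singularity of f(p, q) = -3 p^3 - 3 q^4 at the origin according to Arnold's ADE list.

E_{6}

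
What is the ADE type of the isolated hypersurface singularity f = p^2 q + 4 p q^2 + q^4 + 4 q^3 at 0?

D_5

The Hessian of f at 0 has rank 0. Corank 2; j^3 = q*(p + 2*q)^2 has shape L^2 M (L != M), so D-series; mu = 5 gives D_5.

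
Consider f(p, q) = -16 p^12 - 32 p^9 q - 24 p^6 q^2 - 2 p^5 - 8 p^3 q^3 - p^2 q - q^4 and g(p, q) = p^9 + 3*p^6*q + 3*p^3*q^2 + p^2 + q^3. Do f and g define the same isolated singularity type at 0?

The Hessian of f at 0 has rank 0. Corank 2; j^3 = -p^2*q has shape L^2 M (L != M), so D-series; mu = 5 gives D_5. The Hessian of g at 0 has rank 1. Corank 1: A-series; mu = 2 gives A_2. f is D_5 but g is A_2, hence not right-equivalent.

No.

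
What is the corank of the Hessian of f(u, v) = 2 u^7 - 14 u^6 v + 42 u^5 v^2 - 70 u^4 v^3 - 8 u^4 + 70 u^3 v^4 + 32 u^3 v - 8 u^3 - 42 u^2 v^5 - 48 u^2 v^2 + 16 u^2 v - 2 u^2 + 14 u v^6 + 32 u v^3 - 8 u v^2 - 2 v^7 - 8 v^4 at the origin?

1

The Hessian at 0 is [[-4, 0], [0, 0]] of rank 1; hence corank 1.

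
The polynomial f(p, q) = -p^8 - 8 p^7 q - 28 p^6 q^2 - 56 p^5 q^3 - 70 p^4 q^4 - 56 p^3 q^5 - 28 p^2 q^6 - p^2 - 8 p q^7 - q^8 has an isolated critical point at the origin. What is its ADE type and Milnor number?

Type A_{7}, Milnor number mu = 7.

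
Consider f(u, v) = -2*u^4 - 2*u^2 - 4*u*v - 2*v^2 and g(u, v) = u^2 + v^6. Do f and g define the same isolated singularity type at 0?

The Hessian of f at 0 has rank 1. Corank 1: A-series; mu = 3 gives A_3. The Hessian of g at 0 has rank 1. Corank 1: A-series; mu = 5 gives A_5. f is A_3 but g is A_5, hence not right-equivalent.

No.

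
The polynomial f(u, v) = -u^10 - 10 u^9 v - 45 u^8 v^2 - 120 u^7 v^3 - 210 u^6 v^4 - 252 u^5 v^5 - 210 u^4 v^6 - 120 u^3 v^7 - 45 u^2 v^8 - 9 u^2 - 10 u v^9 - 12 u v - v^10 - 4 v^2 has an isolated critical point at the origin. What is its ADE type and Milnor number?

Type A_{9}, Milnor number mu = 9.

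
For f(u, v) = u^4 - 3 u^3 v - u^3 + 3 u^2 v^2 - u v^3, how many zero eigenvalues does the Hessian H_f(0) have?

Hessian at 0 has rank 0.

2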